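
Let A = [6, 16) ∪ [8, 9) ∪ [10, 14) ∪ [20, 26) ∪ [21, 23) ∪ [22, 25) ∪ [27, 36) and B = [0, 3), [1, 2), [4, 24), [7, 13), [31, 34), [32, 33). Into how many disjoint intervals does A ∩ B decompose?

A, merged: [6, 16), [20, 26), [27, 36).
B, merged: [0, 3), [4, 24), [31, 34).
A ∩ B = [6, 16), [20, 24), [31, 34).
That is 3 disjoint pieces.

3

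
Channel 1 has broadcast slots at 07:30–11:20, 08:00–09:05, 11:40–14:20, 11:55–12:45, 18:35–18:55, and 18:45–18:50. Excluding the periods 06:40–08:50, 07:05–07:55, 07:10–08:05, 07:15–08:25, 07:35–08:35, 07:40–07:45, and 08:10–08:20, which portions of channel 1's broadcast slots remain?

08:50–11:20, 11:40–14:20, 18:35–18:55

First set merges to 07:30–11:20, 11:40–14:20, 18:35–18:55.
Second set merges to 06:40–08:50.
07:30–11:20 \ B = 08:50–11:20.
11:40–14:20: nothing removed.
18:35–18:55: nothing removed.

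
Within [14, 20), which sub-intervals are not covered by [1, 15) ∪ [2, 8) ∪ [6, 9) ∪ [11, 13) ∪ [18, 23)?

The merged coverage is [1, 15), [18, 23).
Complement within [14, 20): [15, 18).

[15, 18)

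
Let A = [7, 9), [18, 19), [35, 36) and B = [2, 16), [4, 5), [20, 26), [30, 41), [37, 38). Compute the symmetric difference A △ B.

Merge the second list: [2, 16), [20, 26), [30, 41).
A \ B = [18, 19).
B \ A = [2, 7), [9, 16), [20, 26), [30, 35), [36, 41).
Union of the two gives the symmetric difference.

[2, 7) ∪ [9, 16) ∪ [18, 19) ∪ [20, 26) ∪ [30, 35) ∪ [36, 41)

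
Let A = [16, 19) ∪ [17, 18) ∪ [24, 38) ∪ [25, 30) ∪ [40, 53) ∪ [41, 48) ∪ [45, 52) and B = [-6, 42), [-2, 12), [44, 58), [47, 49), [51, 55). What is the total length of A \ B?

2

A, merged: [16, 19), [24, 38), [40, 53).
B, merged: [-6, 42), [44, 58).
A \ B = [42, 44).
Total: 2.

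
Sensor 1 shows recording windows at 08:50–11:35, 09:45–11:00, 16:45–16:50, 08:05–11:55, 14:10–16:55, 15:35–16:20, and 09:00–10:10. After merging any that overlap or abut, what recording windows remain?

08:05–11:55, 14:10–16:55

Sort by start: 08:05–11:55, 08:50–11:35, 09:00–10:10, 09:45–11:00, 14:10–16:55, 15:35–16:20, 16:45–16:50.
08:50–11:35 overlaps/touches 08:05–11:55 → extend to 08:05–11:55.
09:00–10:10 overlaps/touches 08:05–11:55 → extend to 08:05–11:55.
09:45–11:00 overlaps/touches 08:05–11:55 → extend to 08:05–11:55.
14:10–16:55 is disjoint → start new block.
15:35–16:20 overlaps/touches 14:10–16:55 → extend to 14:10–16:55.
16:45–16:50 overlaps/touches 14:10–16:55 → extend to 14:10–16:55.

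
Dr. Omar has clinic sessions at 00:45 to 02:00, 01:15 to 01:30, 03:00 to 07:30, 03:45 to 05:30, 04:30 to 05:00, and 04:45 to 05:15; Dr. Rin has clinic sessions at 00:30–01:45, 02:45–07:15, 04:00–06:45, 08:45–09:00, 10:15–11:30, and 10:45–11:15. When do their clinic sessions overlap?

00:45–01:45, 03:00–07:15

A, merged: 00:45–02:00, 03:00–07:30.
B, merged: 00:30–01:45, 02:45–07:15, 08:45–09:00, 10:15–11:30.
00:45–02:00 overlaps B on 00:45–01:45.
03:00–07:30 overlaps B on 03:00–07:15.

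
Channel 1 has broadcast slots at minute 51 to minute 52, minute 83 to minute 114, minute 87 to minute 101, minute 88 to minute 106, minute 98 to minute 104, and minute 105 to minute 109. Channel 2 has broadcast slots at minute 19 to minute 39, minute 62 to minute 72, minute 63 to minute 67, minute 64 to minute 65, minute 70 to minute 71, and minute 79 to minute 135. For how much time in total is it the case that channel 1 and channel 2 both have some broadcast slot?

Merge the first list: minute 51 to minute 52, minute 83 to minute 114.
Merge the second list: minute 19 to minute 39, minute 62 to minute 72, minute 79 to minute 135.
A ∩ B = minute 83 to minute 114.
Total: 31 minutes.

31 minutes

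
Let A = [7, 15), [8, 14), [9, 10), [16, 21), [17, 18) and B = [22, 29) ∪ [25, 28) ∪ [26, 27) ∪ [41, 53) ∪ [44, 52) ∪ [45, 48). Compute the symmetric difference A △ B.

[7, 15) ∪ [16, 21) ∪ [22, 29) ∪ [41, 53)

Merge the first list: [7, 15), [16, 21).
Merge the second list: [22, 29), [41, 53).
A but not B: [7, 15), [16, 21).
B but not A: [22, 29), [41, 53).
Combining gives A △ B.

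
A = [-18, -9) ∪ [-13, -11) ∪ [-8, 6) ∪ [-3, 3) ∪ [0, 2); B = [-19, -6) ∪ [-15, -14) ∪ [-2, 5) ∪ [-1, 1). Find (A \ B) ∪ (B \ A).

[-19, -18) ∪ [-9, -8) ∪ [-6, -2) ∪ [5, 6)

First set merges to [-18, -9), [-8, 6).
Second set merges to [-19, -6), [-2, 5).
Only in the first: [-6, -2), [5, 6).
Only in the second: [-19, -18), [-9, -8).
Together these are the periods covered by exactly one.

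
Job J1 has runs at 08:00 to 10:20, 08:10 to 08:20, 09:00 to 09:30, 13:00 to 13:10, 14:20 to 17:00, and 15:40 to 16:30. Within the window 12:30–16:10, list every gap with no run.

12:30–13:00, 13:10–14:20

The merged coverage is 08:00–10:20, 13:00–13:10, 14:20–17:00.
Uncovered inside 12:30–16:10: 12:30–13:00, 13:10–14:20.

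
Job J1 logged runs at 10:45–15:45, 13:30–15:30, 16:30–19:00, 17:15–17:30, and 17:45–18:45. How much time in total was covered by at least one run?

7 h 30 min

Merged: 10:45–15:45, 16:30–19:00.
Lengths: 5 h + 2 h 30 min = 7 h 30 min.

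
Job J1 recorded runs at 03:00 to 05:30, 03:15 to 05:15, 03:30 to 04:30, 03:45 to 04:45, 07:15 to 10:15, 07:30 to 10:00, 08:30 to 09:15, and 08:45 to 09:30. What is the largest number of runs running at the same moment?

4

Walk the sorted start/end points keeping a running depth.
The depth first hits 4 at 03:45.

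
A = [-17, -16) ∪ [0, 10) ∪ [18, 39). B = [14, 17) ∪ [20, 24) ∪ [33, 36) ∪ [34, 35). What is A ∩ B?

B, merged: [14, 17), [20, 24), [33, 36).
[-17, -16) falls entirely outside B.
[0, 10) falls entirely outside B.
[18, 39) overlaps B on [20, 24), [33, 36).

[20, 24) ∪ [33, 36)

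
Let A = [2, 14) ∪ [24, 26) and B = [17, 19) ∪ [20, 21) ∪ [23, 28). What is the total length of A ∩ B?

2

A ∩ B = [24, 26).
Total: 2.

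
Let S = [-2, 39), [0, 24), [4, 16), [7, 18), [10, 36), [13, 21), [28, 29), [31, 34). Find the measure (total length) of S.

Merged: [-2, 39).
Length: 41.

41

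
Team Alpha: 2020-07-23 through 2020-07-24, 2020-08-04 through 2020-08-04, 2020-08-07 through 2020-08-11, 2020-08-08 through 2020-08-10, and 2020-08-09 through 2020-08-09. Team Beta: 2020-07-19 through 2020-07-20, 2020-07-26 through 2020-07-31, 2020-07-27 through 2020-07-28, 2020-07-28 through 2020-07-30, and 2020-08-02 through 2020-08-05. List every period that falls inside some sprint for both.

2020-08-04 through 2020-08-04

First set merges to 2020-07-23 through 2020-07-24, 2020-08-04 through 2020-08-04, 2020-08-07 through 2020-08-11.
Second set merges to 2020-07-19 through 2020-07-20, 2020-07-26 through 2020-07-31, 2020-08-02 through 2020-08-05.
2020-07-23 through 2020-07-24 meets no B interval.
2020-08-04 through 2020-08-04 ∩ B → 2020-08-04 through 2020-08-04.
2020-08-07 through 2020-08-11 meets no B interval.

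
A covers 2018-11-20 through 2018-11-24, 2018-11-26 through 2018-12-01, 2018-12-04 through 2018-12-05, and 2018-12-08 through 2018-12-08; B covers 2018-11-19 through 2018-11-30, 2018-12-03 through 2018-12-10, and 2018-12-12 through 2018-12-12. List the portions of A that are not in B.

2018-11-20 through 2018-11-24: entirely removed.
2018-11-26 through 2018-12-01 \ B = 2018-12-01 through 2018-12-01.
2018-12-04 through 2018-12-05: entirely removed.
2018-12-08 through 2018-12-08: entirely removed.

2018-12-01 through 2018-12-01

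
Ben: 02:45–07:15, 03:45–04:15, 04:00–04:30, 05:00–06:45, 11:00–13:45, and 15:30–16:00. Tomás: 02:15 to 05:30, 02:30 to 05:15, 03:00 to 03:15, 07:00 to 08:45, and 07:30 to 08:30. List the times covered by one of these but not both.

02:15-02:45, 05:30-07:00, 07:15-08:45, 11:00-13:45, 15:30-16:00

A, merged: 02:45-07:15, 11:00-13:45, 15:30-16:00.
B, merged: 02:15-05:30, 07:00-08:45.
A but not B: 05:30-07:00, 11:00-13:45, 15:30-16:00.
B but not A: 02:15-02:45, 07:15-08:45.
Combining gives A △ B.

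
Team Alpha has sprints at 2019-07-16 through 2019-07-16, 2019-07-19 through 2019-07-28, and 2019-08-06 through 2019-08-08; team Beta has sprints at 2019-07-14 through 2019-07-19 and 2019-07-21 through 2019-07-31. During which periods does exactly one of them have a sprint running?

2019-07-14 through 2019-07-15, 2019-07-17 through 2019-07-18, 2019-07-20 through 2019-07-20, 2019-07-29 through 2019-07-31, 2019-08-06 through 2019-08-08

A but not B: 2019-07-20 through 2019-07-20, 2019-08-06 through 2019-08-08.
B but not A: 2019-07-14 through 2019-07-15, 2019-07-17 through 2019-07-18, 2019-07-29 through 2019-07-31.
Combining gives A △ B.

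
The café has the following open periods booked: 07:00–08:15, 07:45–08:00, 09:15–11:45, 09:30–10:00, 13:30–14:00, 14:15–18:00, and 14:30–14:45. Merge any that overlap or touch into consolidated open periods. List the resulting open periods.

07:00–08:15, 09:15–11:45, 13:30–14:00, 14:15–18:00

07:45–08:00 overlaps/touches 07:00–08:15 → extend to 07:00–08:15.
09:15–11:45 is disjoint → start new block.
09:30–10:00 overlaps/touches 09:15–11:45 → extend to 09:15–11:45.
13:30–14:00 is disjoint → start new block.
14:15–18:00 is disjoint → start new block.
14:30–14:45 overlaps/touches 14:15–18:00 → extend to 14:15–18:00.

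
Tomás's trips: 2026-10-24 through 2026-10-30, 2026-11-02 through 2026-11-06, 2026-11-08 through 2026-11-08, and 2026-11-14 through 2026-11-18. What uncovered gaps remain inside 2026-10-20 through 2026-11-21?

2026-10-20 through 2026-10-23, 2026-10-31 through 2026-11-01, 2026-11-07 through 2026-11-07, 2026-11-09 through 2026-11-13, 2026-11-19 through 2026-11-21

The merged coverage is 2026-10-24 through 2026-10-30, 2026-11-02 through 2026-11-06, 2026-11-08 through 2026-11-08, 2026-11-14 through 2026-11-18.
Gaps within 2026-10-20 through 2026-11-21: 2026-10-20 through 2026-10-23, 2026-10-31 through 2026-11-01, 2026-11-07 through 2026-11-07, 2026-11-09 through 2026-11-13, 2026-11-19 through 2026-11-21.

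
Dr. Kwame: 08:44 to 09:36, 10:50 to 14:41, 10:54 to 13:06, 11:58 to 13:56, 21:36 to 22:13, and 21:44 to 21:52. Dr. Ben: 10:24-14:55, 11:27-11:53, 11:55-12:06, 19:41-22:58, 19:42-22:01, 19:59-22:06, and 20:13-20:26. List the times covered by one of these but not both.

Merge the first list: 08:44–09:36, 10:50–14:41, 21:36–22:13.
Merge the second list: 10:24–14:55, 19:41–22:58.
A but not B: 08:44–09:36.
B but not A: 10:24–10:50, 14:41–14:55, 19:41–21:36, 22:13–22:58.
Combining gives A △ B.

08:44–09:36, 10:24–10:50, 14:41–14:55, 19:41–21:36, 22:13–22:58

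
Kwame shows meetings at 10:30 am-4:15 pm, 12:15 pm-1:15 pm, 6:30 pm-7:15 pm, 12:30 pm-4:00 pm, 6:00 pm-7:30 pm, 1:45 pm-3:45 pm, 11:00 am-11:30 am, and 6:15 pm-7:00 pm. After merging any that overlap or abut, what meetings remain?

10:30 am–4:15 pm, 6:00 pm–7:30 pm

Sort by start: 10:30 am–4:15 pm, 11:00 am–11:30 am, 12:15 pm–1:15 pm, 12:30 pm–4:00 pm, 1:45 pm–3:45 pm, 6:00 pm–7:30 pm, 6:15 pm–7:00 pm, 6:30 pm–7:15 pm.
11:00 am–11:30 am overlaps/touches 10:30 am–4:15 pm → extend to 10:30 am–4:15 pm.
12:15 pm–1:15 pm overlaps/touches 10:30 am–4:15 pm → extend to 10:30 am–4:15 pm.
12:30 pm–4:00 pm overlaps/touches 10:30 am–4:15 pm → extend to 10:30 am–4:15 pm.
1:45 pm–3:45 pm overlaps/touches 10:30 am–4:15 pm → extend to 10:30 am–4:15 pm.
6:00 pm–7:30 pm is disjoint → start new block.
6:15 pm–7:00 pm overlaps/touches 6:00 pm–7:30 pm → extend to 6:00 pm–7:30 pm.
6:30 pm–7:15 pm overlaps/touches 6:00 pm–7:30 pm → extend to 6:00 pm–7:30 pm.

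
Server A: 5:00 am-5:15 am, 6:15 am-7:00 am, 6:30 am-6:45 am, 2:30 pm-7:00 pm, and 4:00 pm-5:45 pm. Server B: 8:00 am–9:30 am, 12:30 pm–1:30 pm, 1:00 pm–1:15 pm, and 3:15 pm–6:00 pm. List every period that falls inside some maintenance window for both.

3:15 pm–6:00 pm

A, merged: 5:00 am–5:15 am, 6:15 am–7:00 am, 2:30 pm–7:00 pm.
B, merged: 8:00 am–9:30 am, 12:30 pm–1:30 pm, 3:15 pm–6:00 pm.
5:00 am–5:15 am falls entirely outside B.
6:15 am–7:00 am falls entirely outside B.
2:30 pm–7:00 pm overlaps B on 3:15 pm–6:00 pm.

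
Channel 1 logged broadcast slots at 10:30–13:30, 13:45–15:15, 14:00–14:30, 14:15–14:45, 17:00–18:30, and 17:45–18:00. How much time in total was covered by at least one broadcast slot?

6 h

Merged: 10:30–13:30, 13:45–15:15, 17:00–18:30.
Lengths: 3 h + 1 h 30 min + 1 h 30 min = 6 h.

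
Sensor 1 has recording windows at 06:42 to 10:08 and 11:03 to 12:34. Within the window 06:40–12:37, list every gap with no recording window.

06:40–06:42, 10:08–11:03, 12:34–12:37

Covered (merged): 06:42–10:08, 11:03–12:34.
Uncovered inside 06:40–12:37: 06:40–06:42, 10:08–11:03, 12:34–12:37.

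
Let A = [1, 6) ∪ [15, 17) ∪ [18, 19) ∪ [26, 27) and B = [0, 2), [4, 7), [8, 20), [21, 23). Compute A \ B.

[1, 6) minus B → [2, 4).
[15, 17): fully covered by B → removed.
[18, 19): fully covered by B → removed.
[26, 27): no B overlap → unchanged.

[2, 4) ∪ [26, 27)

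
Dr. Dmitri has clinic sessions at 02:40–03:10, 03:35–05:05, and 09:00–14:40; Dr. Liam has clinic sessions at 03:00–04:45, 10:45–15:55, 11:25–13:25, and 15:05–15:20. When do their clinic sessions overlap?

Second set merges to 03:00–04:45, 10:45–15:55.
02:40–03:10 ∩ B → 03:00–03:10.
03:35–05:05 ∩ B → 03:35–04:45.
09:00–14:40 ∩ B → 10:45–14:40.

03:00–03:10, 03:35–04:45, 10:45–14:40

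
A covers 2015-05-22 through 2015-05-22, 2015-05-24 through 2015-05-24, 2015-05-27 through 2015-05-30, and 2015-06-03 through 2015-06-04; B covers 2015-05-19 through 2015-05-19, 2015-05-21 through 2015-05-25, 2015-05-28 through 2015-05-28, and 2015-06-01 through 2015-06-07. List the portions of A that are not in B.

2015-05-22 through 2015-05-22 lies entirely inside B → drops out.
2015-05-24 through 2015-05-24 lies entirely inside B → drops out.
2015-05-27 through 2015-05-30 with B removed leaves 2015-05-27 through 2015-05-27, 2015-05-29 through 2015-05-30.
2015-06-03 through 2015-06-04 lies entirely inside B → drops out.

2015-05-27 through 2015-05-27, 2015-05-29 through 2015-05-30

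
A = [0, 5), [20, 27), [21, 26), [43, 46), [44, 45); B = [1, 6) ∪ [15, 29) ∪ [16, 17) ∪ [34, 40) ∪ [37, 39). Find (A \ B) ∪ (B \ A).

Merge the first list: [0, 5), [20, 27), [43, 46).
Merge the second list: [1, 6), [15, 29), [34, 40).
A \ B = [0, 1), [43, 46).
B \ A = [5, 6), [15, 20), [27, 29), [34, 40).
Union of the two gives the symmetric difference.

[0, 1) ∪ [5, 6) ∪ [15, 20) ∪ [27, 29) ∪ [34, 40) ∪ [43, 46)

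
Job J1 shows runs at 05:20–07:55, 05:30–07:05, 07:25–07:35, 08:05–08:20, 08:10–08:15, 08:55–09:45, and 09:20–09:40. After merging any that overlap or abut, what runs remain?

05:20–07:55, 08:05–08:20, 08:55–09:45

05:30–07:05 overlaps/touches 05:20–07:55 → extend to 05:20–07:55.
07:25–07:35 overlaps/touches 05:20–07:55 → extend to 05:20–07:55.
08:05–08:20 is disjoint → start new block.
08:10–08:15 overlaps/touches 08:05–08:20 → extend to 08:05–08:20.
08:55–09:45 is disjoint → start new block.
09:20–09:40 overlaps/touches 08:55–09:45 → extend to 08:55–09:45.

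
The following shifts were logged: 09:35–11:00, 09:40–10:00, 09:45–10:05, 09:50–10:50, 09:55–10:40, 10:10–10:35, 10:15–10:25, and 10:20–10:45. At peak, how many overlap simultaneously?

Sweep endpoints in order; track running count of active intervals.
Peak of 6 reached at 10:20.

6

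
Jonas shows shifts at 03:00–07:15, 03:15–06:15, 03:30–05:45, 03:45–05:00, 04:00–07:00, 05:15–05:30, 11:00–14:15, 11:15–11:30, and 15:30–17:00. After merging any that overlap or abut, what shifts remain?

03:00–07:15, 11:00–14:15, 15:30–17:00

03:15–06:15 overlaps/touches 03:00–07:15 → extend to 03:00–07:15.
03:30–05:45 overlaps/touches 03:00–07:15 → extend to 03:00–07:15.
03:45–05:00 overlaps/touches 03:00–07:15 → extend to 03:00–07:15.
04:00–07:00 overlaps/touches 03:00–07:15 → extend to 03:00–07:15.
05:15–05:30 overlaps/touches 03:00–07:15 → extend to 03:00–07:15.
11:00–14:15 is disjoint → start new block.
11:15–11:30 overlaps/touches 11:00–14:15 → extend to 11:00–14:15.
15:30–17:00 is disjoint → start new block.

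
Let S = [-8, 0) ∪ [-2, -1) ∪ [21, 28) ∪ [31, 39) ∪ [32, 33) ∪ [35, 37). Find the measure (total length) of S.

Merged: [-8, 0), [21, 28), [31, 39).
Lengths: 8 + 7 + 8 = 23.

23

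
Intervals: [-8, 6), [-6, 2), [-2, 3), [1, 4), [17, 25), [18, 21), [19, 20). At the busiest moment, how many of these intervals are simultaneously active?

At 1, 4 of the intervals are simultaneously active.
No point has more.

4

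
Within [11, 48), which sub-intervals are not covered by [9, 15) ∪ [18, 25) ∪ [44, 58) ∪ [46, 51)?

Covered (merged): [9, 15), [18, 25), [44, 58).
Uncovered inside [11, 48): [15, 18), [25, 44).

[15, 18) ∪ [25, 44)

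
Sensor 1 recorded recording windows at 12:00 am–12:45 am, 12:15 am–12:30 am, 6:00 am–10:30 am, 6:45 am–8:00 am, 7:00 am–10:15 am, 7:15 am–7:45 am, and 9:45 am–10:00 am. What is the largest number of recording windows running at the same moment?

4

Walk the sorted start/end points keeping a running depth.
The depth first hits 4 at 7:15 am.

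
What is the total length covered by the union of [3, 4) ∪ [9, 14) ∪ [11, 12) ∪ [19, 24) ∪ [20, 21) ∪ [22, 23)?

11

Merged: [3, 4), [9, 14), [19, 24).
Lengths: 1 + 5 + 5 = 11.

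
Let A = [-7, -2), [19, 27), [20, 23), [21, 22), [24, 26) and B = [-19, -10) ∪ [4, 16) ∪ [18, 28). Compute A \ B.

Merge the first list: [-7, -2), [19, 27).
[-7, -2): nothing removed.
[19, 27): entirely removed.

[-7, -2)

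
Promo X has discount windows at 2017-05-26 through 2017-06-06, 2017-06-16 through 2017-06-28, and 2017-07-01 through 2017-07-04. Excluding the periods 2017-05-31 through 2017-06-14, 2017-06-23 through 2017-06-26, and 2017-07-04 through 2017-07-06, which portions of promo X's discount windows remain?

2017-05-26 through 2017-06-06 with B removed leaves 2017-05-26 through 2017-05-30.
2017-06-16 through 2017-06-28 with B removed leaves 2017-06-16 through 2017-06-22, 2017-06-27 through 2017-06-28.
2017-07-01 through 2017-07-04 with B removed leaves 2017-07-01 through 2017-07-03.

2017-05-26 through 2017-05-30, 2017-06-16 through 2017-06-22, 2017-06-27 through 2017-06-28, 2017-07-01 through 2017-07-03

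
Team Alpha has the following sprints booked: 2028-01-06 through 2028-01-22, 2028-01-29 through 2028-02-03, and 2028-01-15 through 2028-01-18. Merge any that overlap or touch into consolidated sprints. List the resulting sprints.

2028-01-06 through 2028-01-22, 2028-01-29 through 2028-02-03

Sort by start: 2028-01-06 through 2028-01-22, 2028-01-15 through 2028-01-18, 2028-01-29 through 2028-02-03.
2028-01-15 through 2028-01-18 overlaps/touches 2028-01-06 through 2028-01-22 → extend to 2028-01-06 through 2028-01-22.
2028-01-29 through 2028-02-03 is disjoint → start new block.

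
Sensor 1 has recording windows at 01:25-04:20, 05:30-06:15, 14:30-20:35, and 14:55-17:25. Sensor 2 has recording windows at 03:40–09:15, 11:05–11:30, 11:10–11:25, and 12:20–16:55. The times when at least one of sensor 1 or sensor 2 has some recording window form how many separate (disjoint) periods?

3

First set merges to 01:25-04:20, 05:30-06:15, 14:30-20:35.
Second set merges to 03:40-09:15, 11:05-11:30, 12:20-16:55.
A ∪ B = 01:25-09:15, 11:05-11:30, 12:20-20:35.
That is 3 disjoint pieces.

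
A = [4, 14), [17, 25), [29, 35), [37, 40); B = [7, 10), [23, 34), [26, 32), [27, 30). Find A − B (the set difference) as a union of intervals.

B, merged: [7, 10), [23, 34).
[4, 14) minus B → [4, 7), [10, 14).
[17, 25) minus B → [17, 23).
[29, 35) minus B → [34, 35).
[37, 40): no B overlap → unchanged.

[4, 7) ∪ [10, 14) ∪ [17, 23) ∪ [34, 35) ∪ [37, 40)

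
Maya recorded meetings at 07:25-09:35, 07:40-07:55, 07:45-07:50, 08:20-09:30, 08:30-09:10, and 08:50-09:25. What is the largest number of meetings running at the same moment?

At 08:50, 4 of the intervals are simultaneously active.
No point has more.

4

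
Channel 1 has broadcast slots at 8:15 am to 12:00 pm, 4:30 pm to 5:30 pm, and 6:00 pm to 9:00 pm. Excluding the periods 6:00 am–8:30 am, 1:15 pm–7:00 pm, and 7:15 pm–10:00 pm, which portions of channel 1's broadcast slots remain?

8:30 am–12:00 pm, 7:00 pm–7:15 pm

8:15 am–12:00 pm \ B = 8:30 am–12:00 pm.
4:30 pm–5:30 pm: entirely removed.
6:00 pm–9:00 pm \ B = 7:00 pm–7:15 pm.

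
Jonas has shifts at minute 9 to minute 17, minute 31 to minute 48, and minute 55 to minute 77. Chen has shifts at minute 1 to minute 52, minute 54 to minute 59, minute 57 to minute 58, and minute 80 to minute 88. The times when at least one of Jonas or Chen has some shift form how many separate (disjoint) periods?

Second set merges to minute 1 to minute 52, minute 54 to minute 59, minute 80 to minute 88.
A ∪ B = minute 1 to minute 52, minute 54 to minute 77, minute 80 to minute 88.
That is 3 disjoint pieces.

3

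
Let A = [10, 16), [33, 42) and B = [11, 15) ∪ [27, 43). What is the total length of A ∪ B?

22

A ∪ B = [10, 16), [27, 43).
Total: 6 + 16 = 22.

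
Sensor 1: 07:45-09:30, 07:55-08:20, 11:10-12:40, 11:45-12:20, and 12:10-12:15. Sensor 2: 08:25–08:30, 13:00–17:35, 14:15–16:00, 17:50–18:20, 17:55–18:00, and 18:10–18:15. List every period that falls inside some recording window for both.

08:25–08:30

Merge the first list: 07:45–09:30, 11:10–12:40.
Merge the second list: 08:25–08:30, 13:00–17:35, 17:50–18:20.
07:45–09:30 overlaps B on 08:25–08:30.
11:10–12:40 falls entirely outside B.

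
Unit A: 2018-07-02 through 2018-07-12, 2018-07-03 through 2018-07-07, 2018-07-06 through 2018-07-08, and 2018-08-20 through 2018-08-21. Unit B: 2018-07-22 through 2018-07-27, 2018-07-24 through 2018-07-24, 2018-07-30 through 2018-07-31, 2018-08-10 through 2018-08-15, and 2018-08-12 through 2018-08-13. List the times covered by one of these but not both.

2018-07-02 through 2018-07-12, 2018-07-22 through 2018-07-27, 2018-07-30 through 2018-07-31, 2018-08-10 through 2018-08-15, 2018-08-20 through 2018-08-21

Merge the first list: 2018-07-02 through 2018-07-12, 2018-08-20 through 2018-08-21.
Merge the second list: 2018-07-22 through 2018-07-27, 2018-07-30 through 2018-07-31, 2018-08-10 through 2018-08-15.
A \ B = 2018-07-02 through 2018-07-12, 2018-08-20 through 2018-08-21.
B \ A = 2018-07-22 through 2018-07-27, 2018-07-30 through 2018-07-31, 2018-08-10 through 2018-08-15.
Union of the two gives the symmetric difference.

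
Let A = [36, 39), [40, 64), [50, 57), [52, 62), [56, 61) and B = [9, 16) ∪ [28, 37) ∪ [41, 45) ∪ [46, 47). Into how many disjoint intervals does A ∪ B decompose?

Merge the first list: [36, 39), [40, 64).
A ∪ B = [9, 16), [28, 39), [40, 64).
That is 3 disjoint pieces.

3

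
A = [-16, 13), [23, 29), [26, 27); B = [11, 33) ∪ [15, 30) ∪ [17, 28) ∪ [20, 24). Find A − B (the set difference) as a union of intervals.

Merge the first list: [-16, 13), [23, 29).
Merge the second list: [11, 33).
[-16, 13) \ B = [-16, 11).
[23, 29): entirely removed.

[-16, 11)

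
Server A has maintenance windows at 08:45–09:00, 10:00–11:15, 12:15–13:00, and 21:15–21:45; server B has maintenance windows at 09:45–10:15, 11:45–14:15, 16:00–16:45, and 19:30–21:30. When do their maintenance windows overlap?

10:00–10:15, 12:15–13:00, 21:15–21:30

08:45–09:00: no overlap with the second set.
10:00–11:15 meets the second set on 10:00–10:15.
12:15–13:00 meets the second set on 12:15–13:00.
21:15–21:45 meets the second set on 21:15–21:30.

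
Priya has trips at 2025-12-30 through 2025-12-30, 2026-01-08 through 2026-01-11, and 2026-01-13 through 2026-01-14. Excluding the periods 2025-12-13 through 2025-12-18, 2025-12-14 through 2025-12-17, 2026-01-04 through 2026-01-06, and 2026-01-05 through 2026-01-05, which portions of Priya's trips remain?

Merge the second list: 2025-12-13 through 2025-12-18, 2026-01-04 through 2026-01-06.
2025-12-30 through 2025-12-30 is untouched.
2026-01-08 through 2026-01-11 is untouched.
2026-01-13 through 2026-01-14 is untouched.

2025-12-30 through 2025-12-30, 2026-01-08 through 2026-01-11, 2026-01-13 through 2026-01-14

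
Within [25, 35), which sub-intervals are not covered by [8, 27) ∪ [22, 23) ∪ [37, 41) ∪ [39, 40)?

[27, 35)

After merging, the occupied span is [8, 27), [37, 41).
Gaps within [25, 35): [27, 35).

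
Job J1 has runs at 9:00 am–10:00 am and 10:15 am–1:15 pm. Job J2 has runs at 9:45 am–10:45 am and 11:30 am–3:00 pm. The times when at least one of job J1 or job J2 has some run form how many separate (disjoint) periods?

1

A ∪ B = 9:00 am-3:00 pm.
That is 1 disjoint piece.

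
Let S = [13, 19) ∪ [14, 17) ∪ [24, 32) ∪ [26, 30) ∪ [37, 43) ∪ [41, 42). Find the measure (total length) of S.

Merged: [13, 19), [24, 32), [37, 43).
Lengths: 6 + 8 + 6 = 20.

20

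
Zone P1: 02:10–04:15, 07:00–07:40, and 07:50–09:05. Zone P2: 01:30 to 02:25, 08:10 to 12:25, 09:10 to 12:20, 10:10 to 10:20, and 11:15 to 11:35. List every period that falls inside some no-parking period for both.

B, merged: 01:30–02:25, 08:10–12:25.
02:10–04:15 overlaps B on 02:10–02:25.
07:00–07:40 falls entirely outside B.
07:50–09:05 overlaps B on 08:10–09:05.

02:10–02:25, 08:10–09:05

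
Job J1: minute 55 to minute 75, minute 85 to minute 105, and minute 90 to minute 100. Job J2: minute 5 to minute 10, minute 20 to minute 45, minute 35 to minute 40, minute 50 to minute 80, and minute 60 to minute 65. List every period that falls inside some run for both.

Merge the first list: minute 55 to minute 75, minute 85 to minute 105.
Merge the second list: minute 5 to minute 10, minute 20 to minute 45, minute 50 to minute 80.
minute 55 to minute 75 overlaps B on minute 55 to minute 75.
minute 85 to minute 105 falls entirely outside B.

minute 55 to minute 75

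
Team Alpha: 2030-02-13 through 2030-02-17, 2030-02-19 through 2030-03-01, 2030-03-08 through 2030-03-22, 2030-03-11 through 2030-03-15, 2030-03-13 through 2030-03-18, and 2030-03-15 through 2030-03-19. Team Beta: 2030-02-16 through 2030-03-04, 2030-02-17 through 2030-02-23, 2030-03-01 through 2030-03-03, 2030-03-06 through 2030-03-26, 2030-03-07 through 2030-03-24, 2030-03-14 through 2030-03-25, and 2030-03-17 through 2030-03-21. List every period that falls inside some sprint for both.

2030-02-16 through 2030-02-17, 2030-02-19 through 2030-03-01, 2030-03-08 through 2030-03-22

First set merges to 2030-02-13 through 2030-02-17, 2030-02-19 through 2030-03-01, 2030-03-08 through 2030-03-22.
Second set merges to 2030-02-16 through 2030-03-04, 2030-03-06 through 2030-03-26.
2030-02-13 through 2030-02-17 meets the second set on 2030-02-16 through 2030-02-17.
2030-02-19 through 2030-03-01 meets the second set on 2030-02-19 through 2030-03-01.
2030-03-08 through 2030-03-22 meets the second set on 2030-03-08 through 2030-03-22.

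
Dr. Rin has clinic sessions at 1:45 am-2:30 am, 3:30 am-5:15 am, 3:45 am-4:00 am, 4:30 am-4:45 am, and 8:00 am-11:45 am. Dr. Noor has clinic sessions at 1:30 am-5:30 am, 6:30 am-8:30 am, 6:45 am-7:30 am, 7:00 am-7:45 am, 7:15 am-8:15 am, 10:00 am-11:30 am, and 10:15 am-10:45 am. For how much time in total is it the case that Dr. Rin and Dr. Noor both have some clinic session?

Merge the first list: 1:45 am-2:30 am, 3:30 am-5:15 am, 8:00 am-11:45 am.
Merge the second list: 1:30 am-5:30 am, 6:30 am-8:30 am, 10:00 am-11:30 am.
A ∩ B = 1:45 am-2:30 am, 3:30 am-5:15 am, 8:00 am-8:30 am, 10:00 am-11:30 am.
Total: 45 min + 1 h 45 min + 30 min + 1 h 30 min = 4 h 30 min.

4 h 30 min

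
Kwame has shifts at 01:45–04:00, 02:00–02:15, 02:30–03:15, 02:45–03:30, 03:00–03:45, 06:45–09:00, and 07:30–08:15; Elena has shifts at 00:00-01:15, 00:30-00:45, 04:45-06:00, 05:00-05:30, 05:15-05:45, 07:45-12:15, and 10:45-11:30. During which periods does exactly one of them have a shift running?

A, merged: 01:45-04:00, 06:45-09:00.
B, merged: 00:00-01:15, 04:45-06:00, 07:45-12:15.
Only in the first: 01:45-04:00, 06:45-07:45.
Only in the second: 00:00-01:15, 04:45-06:00, 09:00-12:15.
Together these are the periods covered by exactly one.

00:00-01:15, 01:45-04:00, 04:45-06:00, 06:45-07:45, 09:00-12:15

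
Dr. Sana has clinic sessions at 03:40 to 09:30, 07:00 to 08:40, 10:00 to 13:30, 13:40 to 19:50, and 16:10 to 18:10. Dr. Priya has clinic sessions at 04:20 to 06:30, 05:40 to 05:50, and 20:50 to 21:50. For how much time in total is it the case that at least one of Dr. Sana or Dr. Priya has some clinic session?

16 h 30 min

First set merges to 03:40-09:30, 10:00-13:30, 13:40-19:50.
Second set merges to 04:20-06:30, 20:50-21:50.
A ∪ B = 03:40-09:30, 10:00-13:30, 13:40-19:50, 20:50-21:50.
Total: 5 h 50 min + 3 h 30 min + 6 h 10 min + 1 h = 16 h 30 min.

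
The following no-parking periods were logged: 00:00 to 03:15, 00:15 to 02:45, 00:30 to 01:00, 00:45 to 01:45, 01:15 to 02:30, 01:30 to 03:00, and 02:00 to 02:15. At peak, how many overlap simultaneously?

Walk the sorted start/end points keeping a running depth.
The depth first hits 5 at 01:30.

5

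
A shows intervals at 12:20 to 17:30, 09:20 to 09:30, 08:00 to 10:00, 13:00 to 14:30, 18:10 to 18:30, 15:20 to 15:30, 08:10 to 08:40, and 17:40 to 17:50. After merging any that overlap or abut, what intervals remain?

08:00-10:00, 12:20-17:30, 17:40-17:50, 18:10-18:30

Sort by start: 08:00-10:00, 08:10-08:40, 09:20-09:30, 12:20-17:30, 13:00-14:30, 15:20-15:30, 17:40-17:50, 18:10-18:30.
08:10-08:40 overlaps/touches 08:00-10:00 → extend to 08:00-10:00.
09:20-09:30 overlaps/touches 08:00-10:00 → extend to 08:00-10:00.
12:20-17:30 is disjoint → start new block.
13:00-14:30 overlaps/touches 12:20-17:30 → extend to 12:20-17:30.
15:20-15:30 overlaps/touches 12:20-17:30 → extend to 12:20-17:30.
17:40-17:50 is disjoint → start new block.
18:10-18:30 is disjoint → start new block.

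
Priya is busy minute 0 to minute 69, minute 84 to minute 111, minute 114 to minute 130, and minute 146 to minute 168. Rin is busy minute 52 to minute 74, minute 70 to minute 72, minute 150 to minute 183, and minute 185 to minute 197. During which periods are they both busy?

minute 52 to minute 69, minute 150 to minute 168

B, merged: minute 52 to minute 74, minute 150 to minute 183, minute 185 to minute 197.
minute 0 to minute 69 meets the second set on minute 52 to minute 69.
minute 84 to minute 111: no overlap with the second set.
minute 114 to minute 130: no overlap with the second set.
minute 146 to minute 168 meets the second set on minute 150 to minute 168.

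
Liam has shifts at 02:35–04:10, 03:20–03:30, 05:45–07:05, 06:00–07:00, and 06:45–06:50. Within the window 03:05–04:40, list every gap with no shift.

04:10–04:40

After merging, the occupied span is 02:35–04:10, 05:45–07:05.
Uncovered inside 03:05–04:40: 04:10–04:40.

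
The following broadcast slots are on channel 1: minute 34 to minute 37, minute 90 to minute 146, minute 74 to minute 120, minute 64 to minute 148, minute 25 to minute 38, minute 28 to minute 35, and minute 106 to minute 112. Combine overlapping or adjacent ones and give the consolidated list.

minute 25 to minute 38, minute 64 to minute 148

Sort by start: minute 25 to minute 38, minute 28 to minute 35, minute 34 to minute 37, minute 64 to minute 148, minute 74 to minute 120, minute 90 to minute 146, minute 106 to minute 112.
minute 28 to minute 35 overlaps/touches minute 25 to minute 38 → extend to minute 25 to minute 38.
minute 34 to minute 37 overlaps/touches minute 25 to minute 38 → extend to minute 25 to minute 38.
minute 64 to minute 148 is disjoint → start new block.
minute 74 to minute 120 overlaps/touches minute 64 to minute 148 → extend to minute 64 to minute 148.
minute 90 to minute 146 overlaps/touches minute 64 to minute 148 → extend to minute 64 to minute 148.
minute 106 to minute 112 overlaps/touches minute 64 to minute 148 → extend to minute 64 to minute 148.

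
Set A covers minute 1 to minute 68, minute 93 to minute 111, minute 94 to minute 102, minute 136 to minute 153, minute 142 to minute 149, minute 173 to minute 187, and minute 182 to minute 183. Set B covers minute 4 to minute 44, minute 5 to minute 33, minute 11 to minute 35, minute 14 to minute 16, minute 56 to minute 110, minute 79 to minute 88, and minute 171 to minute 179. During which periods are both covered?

minute 4 to minute 44, minute 56 to minute 68, minute 93 to minute 110, minute 173 to minute 179

Merge the first list: minute 1 to minute 68, minute 93 to minute 111, minute 136 to minute 153, minute 173 to minute 187.
Merge the second list: minute 4 to minute 44, minute 56 to minute 110, minute 171 to minute 179.
minute 1 to minute 68 overlaps B on minute 4 to minute 44, minute 56 to minute 68.
minute 93 to minute 111 overlaps B on minute 93 to minute 110.
minute 136 to minute 153 falls entirely outside B.
minute 173 to minute 187 overlaps B on minute 173 to minute 179.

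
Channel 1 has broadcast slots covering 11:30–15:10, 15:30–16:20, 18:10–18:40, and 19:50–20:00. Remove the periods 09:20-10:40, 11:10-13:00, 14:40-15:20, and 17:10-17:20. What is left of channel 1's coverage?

11:30–15:10 minus B → 13:00–14:40.
15:30–16:20: no B overlap → unchanged.
18:10–18:40: no B overlap → unchanged.
19:50–20:00: no B overlap → unchanged.

13:00–14:40, 15:30–16:20, 18:10–18:40, 19:50–20:00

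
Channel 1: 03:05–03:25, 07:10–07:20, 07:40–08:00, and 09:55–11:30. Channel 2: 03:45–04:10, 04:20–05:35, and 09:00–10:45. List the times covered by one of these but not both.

03:05-03:25, 03:45-04:10, 04:20-05:35, 07:10-07:20, 07:40-08:00, 09:00-09:55, 10:45-11:30

A \ B = 03:05-03:25, 07:10-07:20, 07:40-08:00, 10:45-11:30.
B \ A = 03:45-04:10, 04:20-05:35, 09:00-09:55.
Union of the two gives the symmetric difference.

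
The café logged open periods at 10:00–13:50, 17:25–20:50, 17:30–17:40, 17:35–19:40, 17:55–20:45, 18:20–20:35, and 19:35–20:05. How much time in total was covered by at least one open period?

7 h 15 min

Merged: 10:00–13:50, 17:25–20:50.
Lengths: 3 h 50 min + 3 h 25 min = 7 h 15 min.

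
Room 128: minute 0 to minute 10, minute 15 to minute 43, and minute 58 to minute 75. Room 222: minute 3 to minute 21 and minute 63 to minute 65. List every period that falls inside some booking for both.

minute 0 to minute 10 meets the second set on minute 3 to minute 10.
minute 15 to minute 43 meets the second set on minute 15 to minute 21.
minute 58 to minute 75 meets the second set on minute 63 to minute 65.

minute 3 to minute 10, minute 15 to minute 21, minute 63 to minute 65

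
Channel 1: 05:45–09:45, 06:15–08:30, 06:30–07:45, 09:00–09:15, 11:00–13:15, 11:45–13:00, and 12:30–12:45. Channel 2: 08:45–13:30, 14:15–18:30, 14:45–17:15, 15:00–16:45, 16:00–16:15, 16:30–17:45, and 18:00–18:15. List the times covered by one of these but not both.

First set merges to 05:45–09:45, 11:00–13:15.
Second set merges to 08:45–13:30, 14:15–18:30.
A but not B: 05:45–08:45.
B but not A: 09:45–11:00, 13:15–13:30, 14:15–18:30.
Combining gives A △ B.

05:45–08:45, 09:45–11:00, 13:15–13:30, 14:15–18:30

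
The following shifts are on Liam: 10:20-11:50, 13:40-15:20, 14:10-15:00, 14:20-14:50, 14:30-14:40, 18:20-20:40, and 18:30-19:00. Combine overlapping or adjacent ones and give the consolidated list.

13:40–15:20 is disjoint → start new block.
14:10–15:00 overlaps/touches 13:40–15:20 → extend to 13:40–15:20.
14:20–14:50 overlaps/touches 13:40–15:20 → extend to 13:40–15:20.
14:30–14:40 overlaps/touches 13:40–15:20 → extend to 13:40–15:20.
18:20–20:40 is disjoint → start new block.
18:30–19:00 overlaps/touches 18:20–20:40 → extend to 18:20–20:40.

10:20–11:50, 13:40–15:20, 18:20–20:40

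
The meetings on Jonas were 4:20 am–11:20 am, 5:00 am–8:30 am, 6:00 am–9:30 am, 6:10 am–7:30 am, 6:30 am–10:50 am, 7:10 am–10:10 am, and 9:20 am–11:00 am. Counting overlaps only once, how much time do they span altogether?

7 h

Merged: 4:20 am–11:20 am.
Length: 7 h.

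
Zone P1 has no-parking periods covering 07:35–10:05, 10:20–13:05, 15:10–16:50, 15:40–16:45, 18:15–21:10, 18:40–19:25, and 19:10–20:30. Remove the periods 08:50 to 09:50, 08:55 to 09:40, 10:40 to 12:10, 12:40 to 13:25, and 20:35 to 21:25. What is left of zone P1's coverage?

07:35-08:50, 09:50-10:05, 10:20-10:40, 12:10-12:40, 15:10-16:50, 18:15-20:35

A, merged: 07:35-10:05, 10:20-13:05, 15:10-16:50, 18:15-21:10.
B, merged: 08:50-09:50, 10:40-12:10, 12:40-13:25, 20:35-21:25.
07:35-10:05 \ B = 07:35-08:50, 09:50-10:05.
10:20-13:05 \ B = 10:20-10:40, 12:10-12:40.
15:10-16:50: nothing removed.
18:15-21:10 \ B = 18:15-20:35.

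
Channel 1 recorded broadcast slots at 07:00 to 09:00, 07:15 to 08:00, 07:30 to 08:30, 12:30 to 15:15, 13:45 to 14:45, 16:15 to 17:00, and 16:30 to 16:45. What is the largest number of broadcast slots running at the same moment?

3

At 07:30, 3 of the intervals are simultaneously active.
No point has more.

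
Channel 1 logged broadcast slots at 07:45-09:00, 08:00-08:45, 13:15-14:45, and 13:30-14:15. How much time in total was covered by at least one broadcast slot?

2 h 45 min

Merged: 07:45–09:00, 13:15–14:45.
Lengths: 1 h 15 min + 1 h 30 min = 2 h 45 min.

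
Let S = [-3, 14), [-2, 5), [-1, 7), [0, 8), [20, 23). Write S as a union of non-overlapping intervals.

[-3, 14) ∪ [20, 23)

[-2, 5) overlaps/touches [-3, 14) → extend to [-3, 14).
[-1, 7) overlaps/touches [-3, 14) → extend to [-3, 14).
[0, 8) overlaps/touches [-3, 14) → extend to [-3, 14).
[20, 23) is disjoint → start new block.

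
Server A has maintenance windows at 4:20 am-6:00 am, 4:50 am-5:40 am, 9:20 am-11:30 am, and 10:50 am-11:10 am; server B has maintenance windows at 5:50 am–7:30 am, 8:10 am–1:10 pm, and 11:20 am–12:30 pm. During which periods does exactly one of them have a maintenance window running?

First set merges to 4:20 am–6:00 am, 9:20 am–11:30 am.
Second set merges to 5:50 am–7:30 am, 8:10 am–1:10 pm.
Only in the first: 4:20 am–5:50 am.
Only in the second: 6:00 am–7:30 am, 8:10 am–9:20 am, 11:30 am–1:10 pm.
Together these are the periods covered by exactly one.

4:20 am–5:50 am, 6:00 am–7:30 am, 8:10 am–9:20 am, 11:30 am–1:10 pm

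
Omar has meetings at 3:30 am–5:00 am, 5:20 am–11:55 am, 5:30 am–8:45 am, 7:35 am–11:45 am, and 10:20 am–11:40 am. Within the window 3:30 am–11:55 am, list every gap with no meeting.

5:00 am-5:20 am

Covered (merged): 3:30 am-5:00 am, 5:20 am-11:55 am.
Gaps within 3:30 am-11:55 am: 5:00 am-5:20 am.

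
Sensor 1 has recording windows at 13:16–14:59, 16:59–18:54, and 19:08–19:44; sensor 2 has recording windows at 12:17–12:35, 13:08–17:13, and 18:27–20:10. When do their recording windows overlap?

13:16–14:59 meets the second set on 13:16–14:59.
16:59–18:54 meets the second set on 16:59–17:13, 18:27–18:54.
19:08–19:44 meets the second set on 19:08–19:44.

13:16–14:59, 16:59–17:13, 18:27–18:54, 19:08–19:44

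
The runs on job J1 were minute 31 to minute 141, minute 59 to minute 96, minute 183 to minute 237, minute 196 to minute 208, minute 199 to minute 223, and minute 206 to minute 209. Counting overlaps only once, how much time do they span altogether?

Merged: minute 31 to minute 141, minute 183 to minute 237.
Lengths: 110 minutes + 54 minutes = 164 minutes.

164 minutes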